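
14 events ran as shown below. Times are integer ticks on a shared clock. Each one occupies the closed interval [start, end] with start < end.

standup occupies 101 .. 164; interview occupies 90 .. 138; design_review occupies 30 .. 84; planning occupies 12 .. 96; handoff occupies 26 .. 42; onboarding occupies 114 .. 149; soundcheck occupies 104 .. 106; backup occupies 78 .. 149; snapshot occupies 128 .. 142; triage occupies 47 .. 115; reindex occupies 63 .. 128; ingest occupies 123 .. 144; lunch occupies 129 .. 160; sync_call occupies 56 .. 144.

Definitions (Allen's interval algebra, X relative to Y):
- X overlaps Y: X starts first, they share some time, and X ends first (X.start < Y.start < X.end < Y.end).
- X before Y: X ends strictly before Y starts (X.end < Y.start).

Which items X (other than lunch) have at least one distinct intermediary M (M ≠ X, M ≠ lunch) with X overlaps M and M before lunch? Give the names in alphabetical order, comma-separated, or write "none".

design_review, handoff, planning, triage

Target lunch = [129, 160].
Intermediaries M with M before lunch: design_review, handoff, planning, reindex, soundcheck, triage.
Via design_review — items with X overlaps design_review: handoff.
Via handoff — items with X overlaps handoff: none.
Via planning — items with X overlaps planning: none.
Via reindex — items with X overlaps reindex: design_review, planning, triage.
Via soundcheck — items with X overlaps soundcheck: none.
Via triage — items with X overlaps triage: design_review, planning.
Union: design_review, handoff, planning, triage.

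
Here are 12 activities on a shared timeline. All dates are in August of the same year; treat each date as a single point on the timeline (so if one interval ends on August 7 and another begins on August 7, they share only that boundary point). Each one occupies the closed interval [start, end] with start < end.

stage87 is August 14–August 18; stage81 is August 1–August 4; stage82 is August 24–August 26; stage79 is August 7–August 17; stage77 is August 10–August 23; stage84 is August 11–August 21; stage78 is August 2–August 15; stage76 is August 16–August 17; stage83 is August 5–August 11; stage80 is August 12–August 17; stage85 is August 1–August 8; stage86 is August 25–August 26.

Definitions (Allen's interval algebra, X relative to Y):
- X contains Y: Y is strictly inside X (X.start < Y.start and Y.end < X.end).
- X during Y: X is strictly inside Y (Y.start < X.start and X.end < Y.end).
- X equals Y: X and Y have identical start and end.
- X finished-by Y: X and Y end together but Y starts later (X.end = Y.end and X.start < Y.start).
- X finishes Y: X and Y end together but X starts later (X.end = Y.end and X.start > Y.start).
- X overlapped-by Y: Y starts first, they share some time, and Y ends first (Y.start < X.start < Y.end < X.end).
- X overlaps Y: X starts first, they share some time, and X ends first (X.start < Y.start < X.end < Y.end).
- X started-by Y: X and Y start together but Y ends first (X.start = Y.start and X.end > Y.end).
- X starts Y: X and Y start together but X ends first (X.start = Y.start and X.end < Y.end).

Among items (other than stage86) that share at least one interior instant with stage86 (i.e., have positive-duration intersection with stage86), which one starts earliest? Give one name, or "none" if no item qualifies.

Target stage86 = [August 25, August 26].
stage76 [August 16, August 17] → before → excluded.
stage77 [August 10, August 23] → before → excluded.
stage78 [August 2, August 15] → before → excluded.
stage79 [August 7, August 17] → before → excluded.
stage80 [August 12, August 17] → before → excluded.
stage81 [August 1, August 4] → before → excluded.
stage82 [August 24, August 26] → finished-by → candidate.
stage83 [August 5, August 11] → before → excluded.
stage84 [August 11, August 21] → before → excluded.
stage85 [August 1, August 8] → before → excluded.
stage87 [August 14, August 18] → before → excluded.
Among candidates, earliest start is August 24 → stage82.

stage82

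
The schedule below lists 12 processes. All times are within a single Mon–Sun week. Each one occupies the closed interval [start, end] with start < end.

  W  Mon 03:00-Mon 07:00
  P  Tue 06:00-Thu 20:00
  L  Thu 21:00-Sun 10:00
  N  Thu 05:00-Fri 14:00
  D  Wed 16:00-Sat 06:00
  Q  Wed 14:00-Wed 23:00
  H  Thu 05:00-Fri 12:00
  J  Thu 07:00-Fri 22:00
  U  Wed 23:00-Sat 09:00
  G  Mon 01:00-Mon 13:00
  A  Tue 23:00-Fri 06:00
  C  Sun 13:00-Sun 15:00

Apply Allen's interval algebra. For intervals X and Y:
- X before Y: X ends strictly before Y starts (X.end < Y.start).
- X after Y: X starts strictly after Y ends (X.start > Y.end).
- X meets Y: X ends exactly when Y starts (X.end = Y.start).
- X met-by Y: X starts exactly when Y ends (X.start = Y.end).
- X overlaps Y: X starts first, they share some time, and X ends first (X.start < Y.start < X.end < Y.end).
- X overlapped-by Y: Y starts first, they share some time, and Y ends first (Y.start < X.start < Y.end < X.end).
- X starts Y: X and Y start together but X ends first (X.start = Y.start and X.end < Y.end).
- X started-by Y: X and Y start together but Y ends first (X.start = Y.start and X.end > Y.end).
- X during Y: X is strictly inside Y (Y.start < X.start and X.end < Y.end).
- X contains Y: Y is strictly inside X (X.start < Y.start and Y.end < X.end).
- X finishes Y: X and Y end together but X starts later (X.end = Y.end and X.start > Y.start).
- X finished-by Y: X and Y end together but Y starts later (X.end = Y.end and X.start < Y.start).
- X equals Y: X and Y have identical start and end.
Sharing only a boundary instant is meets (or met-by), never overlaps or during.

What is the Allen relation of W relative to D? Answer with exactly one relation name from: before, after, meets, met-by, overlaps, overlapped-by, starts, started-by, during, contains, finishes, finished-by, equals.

before

W = [Mon 03:00, Mon 07:00]; D = [Wed 16:00, Sat 06:00].
Compare endpoints: W.start < D.start, W.start < D.end, W.end < D.start, W.end < D.end.
That pattern is 'before'.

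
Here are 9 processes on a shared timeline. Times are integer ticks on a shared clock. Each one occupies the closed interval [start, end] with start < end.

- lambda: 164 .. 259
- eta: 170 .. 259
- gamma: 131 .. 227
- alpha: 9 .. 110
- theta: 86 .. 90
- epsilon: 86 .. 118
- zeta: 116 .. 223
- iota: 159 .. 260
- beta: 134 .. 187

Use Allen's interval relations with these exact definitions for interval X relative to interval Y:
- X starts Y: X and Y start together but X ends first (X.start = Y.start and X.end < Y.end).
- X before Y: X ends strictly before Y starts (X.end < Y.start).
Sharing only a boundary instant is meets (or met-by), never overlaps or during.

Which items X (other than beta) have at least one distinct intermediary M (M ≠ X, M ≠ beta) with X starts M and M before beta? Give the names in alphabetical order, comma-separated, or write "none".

theta

Target beta = [134, 187].
Intermediaries M with M before beta: alpha, epsilon, theta.
Via alpha — items with X starts alpha: none.
Via epsilon — items with X starts epsilon: theta.
Via theta — items with X starts theta: none.
Union: theta.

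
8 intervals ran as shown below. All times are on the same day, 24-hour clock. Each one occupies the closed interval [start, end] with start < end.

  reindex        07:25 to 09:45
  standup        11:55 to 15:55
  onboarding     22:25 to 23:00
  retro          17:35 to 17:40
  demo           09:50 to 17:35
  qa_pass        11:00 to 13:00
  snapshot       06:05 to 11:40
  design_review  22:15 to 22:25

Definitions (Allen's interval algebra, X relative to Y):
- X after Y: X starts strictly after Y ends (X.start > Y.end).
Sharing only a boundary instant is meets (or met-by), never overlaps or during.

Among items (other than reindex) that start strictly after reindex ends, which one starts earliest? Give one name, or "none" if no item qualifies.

Target reindex = [07:25, 09:45].
demo [09:50, 17:35] → after → candidate.
design_review [22:15, 22:25] → after → candidate.
onboarding [22:25, 23:00] → after → candidate.
qa_pass [11:00, 13:00] → after → candidate.
retro [17:35, 17:40] → after → candidate.
snapshot [06:05, 11:40] → contains → excluded.
standup [11:55, 15:55] → after → candidate.
Among candidates, earliest start is 09:50 → demo.

demo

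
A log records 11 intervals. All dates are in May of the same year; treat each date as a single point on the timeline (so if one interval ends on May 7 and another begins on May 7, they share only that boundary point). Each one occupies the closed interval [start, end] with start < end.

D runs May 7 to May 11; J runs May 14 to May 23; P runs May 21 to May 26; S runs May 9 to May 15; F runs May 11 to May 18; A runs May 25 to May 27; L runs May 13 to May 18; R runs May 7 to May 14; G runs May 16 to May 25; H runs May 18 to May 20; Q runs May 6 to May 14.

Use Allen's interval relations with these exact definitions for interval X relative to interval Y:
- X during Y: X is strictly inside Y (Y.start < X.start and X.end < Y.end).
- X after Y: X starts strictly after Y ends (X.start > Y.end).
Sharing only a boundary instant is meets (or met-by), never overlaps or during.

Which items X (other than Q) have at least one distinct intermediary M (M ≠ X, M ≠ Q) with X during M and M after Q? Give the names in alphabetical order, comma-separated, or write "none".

H

Target Q = [May 6, May 14].
Intermediaries M with M after Q: A, G, H, P.
Via A — items with X during A: none.
Via G — items with X during G: H.
Via H — items with X during H: none.
Via P — items with X during P: none.
Union: H.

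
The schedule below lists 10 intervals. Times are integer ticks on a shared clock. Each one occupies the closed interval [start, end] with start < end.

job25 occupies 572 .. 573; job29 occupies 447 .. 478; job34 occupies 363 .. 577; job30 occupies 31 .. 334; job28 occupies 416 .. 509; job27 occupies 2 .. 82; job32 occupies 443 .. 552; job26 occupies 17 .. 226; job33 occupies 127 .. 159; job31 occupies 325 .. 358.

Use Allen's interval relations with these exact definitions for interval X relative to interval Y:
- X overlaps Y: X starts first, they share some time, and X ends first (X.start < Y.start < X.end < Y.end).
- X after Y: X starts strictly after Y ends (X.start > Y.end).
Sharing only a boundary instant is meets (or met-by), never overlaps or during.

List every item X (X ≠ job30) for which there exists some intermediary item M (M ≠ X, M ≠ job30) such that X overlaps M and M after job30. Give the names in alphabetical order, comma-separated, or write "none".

Target job30 = [31, 334].
Intermediaries M with M after job30: job25, job28, job29, job32, job34.
Via job25 — items with X overlaps job25: none.
Via job28 — items with X overlaps job28: none.
Via job29 — items with X overlaps job29: none.
Via job32 — items with X overlaps job32: job28.
Via job34 — items with X overlaps job34: none.
Union: job28.

job28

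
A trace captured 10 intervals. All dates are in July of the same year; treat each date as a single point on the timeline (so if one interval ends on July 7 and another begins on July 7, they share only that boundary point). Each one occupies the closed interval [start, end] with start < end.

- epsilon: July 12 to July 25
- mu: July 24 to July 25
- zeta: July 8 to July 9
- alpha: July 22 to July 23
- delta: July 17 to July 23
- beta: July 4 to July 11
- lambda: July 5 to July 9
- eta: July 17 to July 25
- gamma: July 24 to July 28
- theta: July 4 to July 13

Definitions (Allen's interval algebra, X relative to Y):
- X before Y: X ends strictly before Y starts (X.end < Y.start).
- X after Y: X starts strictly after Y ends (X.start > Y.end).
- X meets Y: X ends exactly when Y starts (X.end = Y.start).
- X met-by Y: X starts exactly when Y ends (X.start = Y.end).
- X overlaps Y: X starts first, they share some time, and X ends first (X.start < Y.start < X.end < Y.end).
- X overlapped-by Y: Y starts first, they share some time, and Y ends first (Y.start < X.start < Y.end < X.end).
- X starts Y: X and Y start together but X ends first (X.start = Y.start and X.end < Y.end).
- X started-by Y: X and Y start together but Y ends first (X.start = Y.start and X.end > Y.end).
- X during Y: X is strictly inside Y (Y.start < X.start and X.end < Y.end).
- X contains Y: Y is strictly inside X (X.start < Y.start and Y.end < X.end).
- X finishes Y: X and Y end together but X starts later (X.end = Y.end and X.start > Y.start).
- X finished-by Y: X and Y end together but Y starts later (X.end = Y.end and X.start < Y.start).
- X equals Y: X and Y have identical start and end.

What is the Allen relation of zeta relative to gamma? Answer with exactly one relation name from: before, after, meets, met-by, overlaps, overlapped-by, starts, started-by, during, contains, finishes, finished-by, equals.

zeta = [July 8, July 9]; gamma = [July 24, July 28].
Compare endpoints: zeta.start < gamma.start, zeta.start < gamma.end, zeta.end < gamma.start, zeta.end < gamma.end.
That pattern is 'before'.

before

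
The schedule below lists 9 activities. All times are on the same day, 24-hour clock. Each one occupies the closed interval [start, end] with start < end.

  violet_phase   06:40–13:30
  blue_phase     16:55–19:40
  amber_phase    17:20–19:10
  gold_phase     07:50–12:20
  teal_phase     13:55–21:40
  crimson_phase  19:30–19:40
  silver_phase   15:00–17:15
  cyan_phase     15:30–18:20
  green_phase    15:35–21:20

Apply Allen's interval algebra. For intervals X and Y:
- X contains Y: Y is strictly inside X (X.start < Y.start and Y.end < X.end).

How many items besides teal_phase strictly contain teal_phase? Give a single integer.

0

Target teal_phase = [13:55, 21:40].
amber_phase [17:20, 19:10] → during → no.
blue_phase [16:55, 19:40] → during → no.
crimson_phase [19:30, 19:40] → during → no.
cyan_phase [15:30, 18:20] → during → no.
gold_phase [07:50, 12:20] → before → no.
green_phase [15:35, 21:20] → during → no.
silver_phase [15:00, 17:15] → during → no.
violet_phase [06:40, 13:30] → before → no.
Total: 0.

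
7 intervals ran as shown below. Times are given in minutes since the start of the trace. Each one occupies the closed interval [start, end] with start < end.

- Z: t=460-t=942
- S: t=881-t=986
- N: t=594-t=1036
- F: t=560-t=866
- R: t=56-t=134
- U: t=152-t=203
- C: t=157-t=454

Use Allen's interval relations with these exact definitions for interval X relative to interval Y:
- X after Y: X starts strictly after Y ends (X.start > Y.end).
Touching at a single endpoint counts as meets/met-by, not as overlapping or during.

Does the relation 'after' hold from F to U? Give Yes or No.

Yes

F = [t=560, t=866], U = [t=152, t=203].
Actual relation of F to U: after.
Asked whether 'after' holds → Yes.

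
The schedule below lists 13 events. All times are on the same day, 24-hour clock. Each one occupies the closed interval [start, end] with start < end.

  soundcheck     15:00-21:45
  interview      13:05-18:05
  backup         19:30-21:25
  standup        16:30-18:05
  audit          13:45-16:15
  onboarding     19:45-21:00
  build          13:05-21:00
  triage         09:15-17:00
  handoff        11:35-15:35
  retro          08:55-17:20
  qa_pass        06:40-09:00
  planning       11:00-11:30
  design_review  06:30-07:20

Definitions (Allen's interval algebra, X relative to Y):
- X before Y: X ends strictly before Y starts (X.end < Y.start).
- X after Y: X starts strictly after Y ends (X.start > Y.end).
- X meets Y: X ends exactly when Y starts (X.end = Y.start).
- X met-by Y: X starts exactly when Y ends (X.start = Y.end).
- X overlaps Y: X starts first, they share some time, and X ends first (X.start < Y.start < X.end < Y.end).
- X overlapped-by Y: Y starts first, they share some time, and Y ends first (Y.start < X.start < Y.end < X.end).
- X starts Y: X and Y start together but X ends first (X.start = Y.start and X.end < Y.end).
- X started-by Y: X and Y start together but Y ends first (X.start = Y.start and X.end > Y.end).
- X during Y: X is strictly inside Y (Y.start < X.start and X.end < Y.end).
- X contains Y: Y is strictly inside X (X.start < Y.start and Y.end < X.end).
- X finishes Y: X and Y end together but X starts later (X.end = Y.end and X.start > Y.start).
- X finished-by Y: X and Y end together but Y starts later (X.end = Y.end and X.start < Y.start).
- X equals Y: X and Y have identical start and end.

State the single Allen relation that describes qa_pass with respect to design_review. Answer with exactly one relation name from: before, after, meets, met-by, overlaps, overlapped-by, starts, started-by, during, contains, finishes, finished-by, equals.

overlapped-by

qa_pass = [06:40, 09:00]; design_review = [06:30, 07:20].
Compare endpoints: qa_pass.start > design_review.start, qa_pass.start < design_review.end, qa_pass.end > design_review.start, qa_pass.end > design_review.end.
That pattern is 'overlapped-by'.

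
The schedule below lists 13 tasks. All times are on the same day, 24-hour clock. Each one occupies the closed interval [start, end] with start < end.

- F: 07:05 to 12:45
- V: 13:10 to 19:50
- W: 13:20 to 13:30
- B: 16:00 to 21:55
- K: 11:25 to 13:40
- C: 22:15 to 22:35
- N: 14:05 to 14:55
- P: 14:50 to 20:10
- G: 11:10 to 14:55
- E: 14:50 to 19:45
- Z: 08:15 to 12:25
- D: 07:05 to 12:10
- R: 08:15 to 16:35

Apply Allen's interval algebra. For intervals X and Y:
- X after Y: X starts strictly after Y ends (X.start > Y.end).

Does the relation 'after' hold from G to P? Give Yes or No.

No

G = [11:10, 14:55], P = [14:50, 20:10].
Actual relation of G to P: overlaps.
Asked whether 'after' holds → No.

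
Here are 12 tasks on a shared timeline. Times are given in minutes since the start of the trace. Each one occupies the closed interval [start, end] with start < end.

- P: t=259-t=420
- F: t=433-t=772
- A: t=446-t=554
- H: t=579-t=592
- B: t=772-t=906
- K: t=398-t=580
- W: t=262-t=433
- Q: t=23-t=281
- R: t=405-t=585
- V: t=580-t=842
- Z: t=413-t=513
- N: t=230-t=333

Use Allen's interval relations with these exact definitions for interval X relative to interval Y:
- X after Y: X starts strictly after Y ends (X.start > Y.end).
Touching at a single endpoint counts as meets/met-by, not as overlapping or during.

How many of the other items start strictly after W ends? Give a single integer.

4

Target W = [t=262, t=433].
A [t=446, t=554] → after → counts.
B [t=772, t=906] → after → counts.
F [t=433, t=772] → met-by → no.
H [t=579, t=592] → after → counts.
K [t=398, t=580] → overlapped-by → no.
N [t=230, t=333] → overlaps → no.
P [t=259, t=420] → overlaps → no.
Q [t=23, t=281] → overlaps → no.
R [t=405, t=585] → overlapped-by → no.
V [t=580, t=842] → after → counts.
Z [t=413, t=513] → overlapped-by → no.
Total: 4.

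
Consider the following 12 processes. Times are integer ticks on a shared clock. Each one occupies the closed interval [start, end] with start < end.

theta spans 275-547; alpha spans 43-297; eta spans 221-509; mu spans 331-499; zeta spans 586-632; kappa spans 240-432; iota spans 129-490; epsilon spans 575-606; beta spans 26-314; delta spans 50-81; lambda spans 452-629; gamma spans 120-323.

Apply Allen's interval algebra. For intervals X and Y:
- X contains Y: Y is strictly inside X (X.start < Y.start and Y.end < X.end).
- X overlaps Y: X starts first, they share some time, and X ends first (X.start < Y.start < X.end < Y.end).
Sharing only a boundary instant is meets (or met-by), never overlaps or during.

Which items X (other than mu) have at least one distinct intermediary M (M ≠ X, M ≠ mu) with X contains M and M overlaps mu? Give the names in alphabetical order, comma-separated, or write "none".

Target mu = [331, 499].
Intermediaries M with M overlaps mu: iota, kappa.
Via iota — items with X contains iota: none.
Via kappa — items with X contains kappa: eta, iota.
Union: eta, iota.

eta, iota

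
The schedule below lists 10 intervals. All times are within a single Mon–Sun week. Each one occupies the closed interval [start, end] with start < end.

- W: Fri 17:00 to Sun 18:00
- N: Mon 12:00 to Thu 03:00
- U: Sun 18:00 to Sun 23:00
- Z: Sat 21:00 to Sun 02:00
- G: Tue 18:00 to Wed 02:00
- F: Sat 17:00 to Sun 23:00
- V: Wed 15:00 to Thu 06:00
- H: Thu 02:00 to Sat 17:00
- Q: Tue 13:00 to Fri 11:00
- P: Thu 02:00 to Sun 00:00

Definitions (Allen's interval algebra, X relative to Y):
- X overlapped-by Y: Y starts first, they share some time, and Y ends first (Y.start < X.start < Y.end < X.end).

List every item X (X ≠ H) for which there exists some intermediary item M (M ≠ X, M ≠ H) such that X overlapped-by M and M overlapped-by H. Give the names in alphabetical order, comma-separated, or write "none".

Target H = [Thu 02:00, Sat 17:00].
Intermediaries M with M overlapped-by H: W.
Via W — items with X overlapped-by W: F.
Union: F.

F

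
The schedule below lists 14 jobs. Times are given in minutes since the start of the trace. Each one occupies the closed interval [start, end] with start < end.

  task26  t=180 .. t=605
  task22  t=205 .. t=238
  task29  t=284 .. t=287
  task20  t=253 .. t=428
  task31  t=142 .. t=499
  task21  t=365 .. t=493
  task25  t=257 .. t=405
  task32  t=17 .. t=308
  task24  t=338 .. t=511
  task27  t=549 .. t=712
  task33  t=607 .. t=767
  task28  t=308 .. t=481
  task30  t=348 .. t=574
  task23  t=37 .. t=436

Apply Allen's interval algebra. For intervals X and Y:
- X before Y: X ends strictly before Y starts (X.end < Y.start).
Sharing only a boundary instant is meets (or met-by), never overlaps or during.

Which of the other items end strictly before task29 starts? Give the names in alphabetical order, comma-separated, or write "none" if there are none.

task22

Target task29 = [t=284, t=287].
task20 [t=253, t=428] → contains → no.
task21 [t=365, t=493] → after → no.
task22 [t=205, t=238] → before → yes.
task23 [t=37, t=436] → contains → no.
task24 [t=338, t=511] → after → no.
task25 [t=257, t=405] → contains → no.
task26 [t=180, t=605] → contains → no.
task27 [t=549, t=712] → after → no.
task28 [t=308, t=481] → after → no.
task30 [t=348, t=574] → after → no.
task31 [t=142, t=499] → contains → no.
task32 [t=17, t=308] → contains → no.
task33 [t=607, t=767] → after → no.
Result: task22.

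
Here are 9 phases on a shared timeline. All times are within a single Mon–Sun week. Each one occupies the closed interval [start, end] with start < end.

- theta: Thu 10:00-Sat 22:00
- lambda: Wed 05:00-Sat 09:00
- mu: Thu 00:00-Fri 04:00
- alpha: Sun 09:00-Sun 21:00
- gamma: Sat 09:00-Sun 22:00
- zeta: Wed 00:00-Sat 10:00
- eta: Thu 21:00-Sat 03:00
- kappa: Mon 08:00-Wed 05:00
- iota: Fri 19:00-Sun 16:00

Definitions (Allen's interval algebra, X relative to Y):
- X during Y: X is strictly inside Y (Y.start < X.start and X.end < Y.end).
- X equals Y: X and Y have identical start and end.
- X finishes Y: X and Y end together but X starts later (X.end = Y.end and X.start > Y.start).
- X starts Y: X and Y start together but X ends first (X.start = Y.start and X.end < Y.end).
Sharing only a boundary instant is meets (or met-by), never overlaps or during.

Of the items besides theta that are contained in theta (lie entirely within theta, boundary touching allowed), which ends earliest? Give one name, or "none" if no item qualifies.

eta

Target theta = [Thu 10:00, Sat 22:00].
alpha [Sun 09:00, Sun 21:00] → after → excluded.
eta [Thu 21:00, Sat 03:00] → during → candidate.
gamma [Sat 09:00, Sun 22:00] → overlapped-by → excluded.
iota [Fri 19:00, Sun 16:00] → overlapped-by → excluded.
kappa [Mon 08:00, Wed 05:00] → before → excluded.
lambda [Wed 05:00, Sat 09:00] → overlaps → excluded.
mu [Thu 00:00, Fri 04:00] → overlaps → excluded.
zeta [Wed 00:00, Sat 10:00] → overlaps → excluded.
Among candidates, earliest end is Sat 03:00 → eta.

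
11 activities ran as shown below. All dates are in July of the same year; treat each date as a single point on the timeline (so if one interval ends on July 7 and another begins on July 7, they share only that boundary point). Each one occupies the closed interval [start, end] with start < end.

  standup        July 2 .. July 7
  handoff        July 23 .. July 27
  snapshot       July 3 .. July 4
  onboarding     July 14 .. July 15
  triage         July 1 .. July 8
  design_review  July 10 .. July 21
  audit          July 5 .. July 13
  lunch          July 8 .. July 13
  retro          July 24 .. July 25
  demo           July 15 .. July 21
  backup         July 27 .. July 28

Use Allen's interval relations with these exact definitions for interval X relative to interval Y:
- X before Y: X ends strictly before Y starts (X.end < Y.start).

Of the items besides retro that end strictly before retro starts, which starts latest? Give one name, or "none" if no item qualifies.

Target retro = [July 24, July 25].
audit [July 5, July 13] → before → candidate.
backup [July 27, July 28] → after → excluded.
demo [July 15, July 21] → before → candidate.
design_review [July 10, July 21] → before → candidate.
handoff [July 23, July 27] → contains → excluded.
lunch [July 8, July 13] → before → candidate.
onboarding [July 14, July 15] → before → candidate.
snapshot [July 3, July 4] → before → candidate.
standup [July 2, July 7] → before → candidate.
triage [July 1, July 8] → before → candidate.
Among candidates, latest start is July 15 → demo.

demo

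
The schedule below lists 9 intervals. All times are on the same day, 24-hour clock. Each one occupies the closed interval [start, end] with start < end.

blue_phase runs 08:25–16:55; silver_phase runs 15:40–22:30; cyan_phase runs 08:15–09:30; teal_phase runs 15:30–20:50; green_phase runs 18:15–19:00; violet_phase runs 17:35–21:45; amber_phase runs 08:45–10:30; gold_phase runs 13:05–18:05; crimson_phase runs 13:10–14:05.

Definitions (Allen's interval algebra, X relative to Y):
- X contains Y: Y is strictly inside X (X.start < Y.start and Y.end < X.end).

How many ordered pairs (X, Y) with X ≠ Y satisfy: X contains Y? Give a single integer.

7

Checking all 72 ordered pairs for relation 'contains'; matching pairs in alphabetical order:
(blue_phase, amber_phase): blue_phase contains amber_phase ✓
(blue_phase, crimson_phase): blue_phase contains crimson_phase ✓
(gold_phase, crimson_phase): gold_phase contains crimson_phase ✓
(silver_phase, green_phase): silver_phase contains green_phase ✓
(silver_phase, violet_phase): silver_phase contains violet_phase ✓
(teal_phase, green_phase): teal_phase contains green_phase ✓
(violet_phase, green_phase): violet_phase contains green_phase ✓
Count: 7.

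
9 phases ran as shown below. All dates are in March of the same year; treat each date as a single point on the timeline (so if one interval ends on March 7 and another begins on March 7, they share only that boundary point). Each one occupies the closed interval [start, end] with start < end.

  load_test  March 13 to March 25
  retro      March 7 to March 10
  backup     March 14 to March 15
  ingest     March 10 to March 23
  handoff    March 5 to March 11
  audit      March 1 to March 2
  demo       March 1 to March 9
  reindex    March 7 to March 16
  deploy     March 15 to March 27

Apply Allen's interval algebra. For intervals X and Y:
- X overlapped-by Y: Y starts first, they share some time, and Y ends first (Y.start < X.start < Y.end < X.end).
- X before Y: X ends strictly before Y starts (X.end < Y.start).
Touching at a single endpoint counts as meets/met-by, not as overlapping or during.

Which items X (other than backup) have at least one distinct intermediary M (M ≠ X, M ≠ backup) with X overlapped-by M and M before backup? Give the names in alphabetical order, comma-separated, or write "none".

handoff, ingest, reindex, retro

Target backup = [March 14, March 15].
Intermediaries M with M before backup: audit, demo, handoff, retro.
Via audit — items with X overlapped-by audit: none.
Via demo — items with X overlapped-by demo: handoff, reindex, retro.
Via handoff — items with X overlapped-by handoff: ingest, reindex.
Via retro — items with X overlapped-by retro: none.
Union: handoff, ingest, reindex, retro.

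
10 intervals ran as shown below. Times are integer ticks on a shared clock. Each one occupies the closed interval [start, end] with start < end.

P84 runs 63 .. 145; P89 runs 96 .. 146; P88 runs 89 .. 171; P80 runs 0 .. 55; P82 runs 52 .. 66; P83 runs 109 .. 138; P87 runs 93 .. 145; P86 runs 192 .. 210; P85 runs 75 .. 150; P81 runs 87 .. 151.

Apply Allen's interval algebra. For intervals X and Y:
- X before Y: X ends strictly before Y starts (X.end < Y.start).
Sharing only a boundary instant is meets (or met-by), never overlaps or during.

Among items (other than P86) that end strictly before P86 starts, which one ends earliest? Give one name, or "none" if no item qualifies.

P80

Target P86 = [192, 210].
P80 [0, 55] → before → candidate.
P81 [87, 151] → before → candidate.
P82 [52, 66] → before → candidate.
P83 [109, 138] → before → candidate.
P84 [63, 145] → before → candidate.
P85 [75, 150] → before → candidate.
P87 [93, 145] → before → candidate.
P88 [89, 171] → before → candidate.
P89 [96, 146] → before → candidate.
Among candidates, earliest end is 55 → P80.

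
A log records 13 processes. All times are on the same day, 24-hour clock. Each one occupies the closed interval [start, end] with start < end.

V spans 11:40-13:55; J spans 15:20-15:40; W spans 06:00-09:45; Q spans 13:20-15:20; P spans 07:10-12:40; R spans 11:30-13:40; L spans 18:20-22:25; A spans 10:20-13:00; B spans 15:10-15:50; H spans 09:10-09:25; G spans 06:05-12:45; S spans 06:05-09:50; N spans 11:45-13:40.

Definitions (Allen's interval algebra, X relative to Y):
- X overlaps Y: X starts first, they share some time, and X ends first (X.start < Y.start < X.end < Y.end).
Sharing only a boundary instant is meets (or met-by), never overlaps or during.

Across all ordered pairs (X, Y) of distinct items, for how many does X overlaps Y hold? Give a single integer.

20

Checking all 156 ordered pairs for relation 'overlaps'; matching pairs in alphabetical order:
(A, N): A overlaps N ✓
(A, R): A overlaps R ✓
(A, V): A overlaps V ✓
(G, A): G overlaps A ✓
(G, N): G overlaps N ✓
(G, R): G overlaps R ✓
(G, V): G overlaps V ✓
(N, Q): N overlaps Q ✓
(P, A): P overlaps A ✓
(P, N): P overlaps N ✓
(P, R): P overlaps R ✓
(P, V): P overlaps V ✓
(Q, B): Q overlaps B ✓
(R, Q): R overlaps Q ✓
(R, V): R overlaps V ✓
(S, P): S overlaps P ✓
(V, Q): V overlaps Q ✓
(W, G): W overlaps G ✓
(W, P): W overlaps P ✓
(W, S): W overlaps S ✓
Count: 20.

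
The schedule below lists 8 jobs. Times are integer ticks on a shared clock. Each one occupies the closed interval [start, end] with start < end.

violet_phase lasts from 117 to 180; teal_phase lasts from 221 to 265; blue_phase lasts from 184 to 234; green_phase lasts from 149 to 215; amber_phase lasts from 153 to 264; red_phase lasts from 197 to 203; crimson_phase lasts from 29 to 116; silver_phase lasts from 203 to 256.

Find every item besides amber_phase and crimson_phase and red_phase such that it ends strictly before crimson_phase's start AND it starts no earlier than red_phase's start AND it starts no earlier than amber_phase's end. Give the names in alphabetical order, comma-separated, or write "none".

Conditions: its end is strictly before crimson_phase's start (X.end < 29) AND its start is no earlier than red_phase's start (X.start >= 197) AND its start is no earlier than amber_phase's end (X.start >= 264).
blue_phase: end 234 < 29? ✗; start 184 >= 197? ✗; start 184 >= 264? ✗ → no.
green_phase: end 215 < 29? ✗; start 149 >= 197? ✗; start 149 >= 264? ✗ → no.
silver_phase: end 256 < 29? ✗; start 203 >= 197? ✓; start 203 >= 264? ✗ → no.
teal_phase: end 265 < 29? ✗; start 221 >= 197? ✓; start 221 >= 264? ✗ → no.
violet_phase: end 180 < 29? ✗; start 117 >= 197? ✗; start 117 >= 264? ✗ → no.
Result: none.

none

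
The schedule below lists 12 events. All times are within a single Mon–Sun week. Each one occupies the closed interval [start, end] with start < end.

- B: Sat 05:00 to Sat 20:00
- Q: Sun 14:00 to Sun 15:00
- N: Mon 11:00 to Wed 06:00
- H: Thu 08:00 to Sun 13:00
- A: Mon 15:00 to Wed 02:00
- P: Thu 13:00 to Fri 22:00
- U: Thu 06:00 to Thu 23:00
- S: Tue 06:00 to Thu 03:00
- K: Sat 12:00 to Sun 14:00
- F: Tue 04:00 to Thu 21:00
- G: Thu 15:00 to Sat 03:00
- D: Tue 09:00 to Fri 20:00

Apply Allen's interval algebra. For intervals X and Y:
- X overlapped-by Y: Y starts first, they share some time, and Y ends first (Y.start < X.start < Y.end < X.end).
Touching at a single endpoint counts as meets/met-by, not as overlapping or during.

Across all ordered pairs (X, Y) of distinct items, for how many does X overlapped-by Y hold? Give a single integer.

Checking all 132 ordered pairs for relation 'overlapped-by'; matching pairs in alphabetical order:
(D, A): D overlapped-by A ✓
(D, F): D overlapped-by F ✓
(D, N): D overlapped-by N ✓
(D, S): D overlapped-by S ✓
(F, A): F overlapped-by A ✓
(F, N): F overlapped-by N ✓
(G, D): G overlapped-by D ✓
(G, F): G overlapped-by F ✓
(G, P): G overlapped-by P ✓
(G, U): G overlapped-by U ✓
(H, D): H overlapped-by D ✓
(H, F): H overlapped-by F ✓
(H, U): H overlapped-by U ✓
(K, B): K overlapped-by B ✓
(K, H): K overlapped-by H ✓
(P, D): P overlapped-by D ✓
(P, F): P overlapped-by F ✓
(P, U): P overlapped-by U ✓
(S, A): S overlapped-by A ✓
(S, N): S overlapped-by N ✓
(U, F): U overlapped-by F ✓
Count: 21.

21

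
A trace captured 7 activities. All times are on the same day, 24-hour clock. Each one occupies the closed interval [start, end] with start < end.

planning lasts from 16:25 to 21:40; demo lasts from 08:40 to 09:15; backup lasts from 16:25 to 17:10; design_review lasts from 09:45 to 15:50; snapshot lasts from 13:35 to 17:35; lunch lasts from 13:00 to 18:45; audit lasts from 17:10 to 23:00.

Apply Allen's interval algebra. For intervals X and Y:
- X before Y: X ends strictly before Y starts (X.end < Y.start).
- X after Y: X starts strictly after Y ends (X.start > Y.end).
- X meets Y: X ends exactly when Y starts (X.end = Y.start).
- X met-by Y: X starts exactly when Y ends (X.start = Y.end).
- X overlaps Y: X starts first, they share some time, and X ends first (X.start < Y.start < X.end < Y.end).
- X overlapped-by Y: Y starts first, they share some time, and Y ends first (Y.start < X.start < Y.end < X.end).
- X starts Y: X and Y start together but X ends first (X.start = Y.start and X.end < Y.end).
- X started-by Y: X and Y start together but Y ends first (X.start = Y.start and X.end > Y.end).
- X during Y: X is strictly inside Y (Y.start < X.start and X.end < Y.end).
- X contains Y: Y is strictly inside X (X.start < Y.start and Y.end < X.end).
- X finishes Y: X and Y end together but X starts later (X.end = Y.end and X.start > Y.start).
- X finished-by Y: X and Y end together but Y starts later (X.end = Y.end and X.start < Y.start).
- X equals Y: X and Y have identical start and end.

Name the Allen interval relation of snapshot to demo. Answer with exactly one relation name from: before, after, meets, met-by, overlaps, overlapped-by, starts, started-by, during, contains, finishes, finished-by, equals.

after

snapshot = [13:35, 17:35]; demo = [08:40, 09:15].
Compare endpoints: snapshot.start > demo.start, snapshot.start > demo.end, snapshot.end > demo.start, snapshot.end > demo.end.
That pattern is 'after'.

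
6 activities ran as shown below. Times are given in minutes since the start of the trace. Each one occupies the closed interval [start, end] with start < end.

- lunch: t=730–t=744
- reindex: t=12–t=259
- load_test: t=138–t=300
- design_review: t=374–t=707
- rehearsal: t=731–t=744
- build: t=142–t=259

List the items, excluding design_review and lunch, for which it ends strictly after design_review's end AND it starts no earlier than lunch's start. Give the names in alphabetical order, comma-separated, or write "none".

rehearsal

Conditions: its end is strictly after design_review's end (X.end > t=707) AND its start is no earlier than lunch's start (X.start >= t=730).
build: end t=259 > t=707? ✗; start t=142 >= t=730? ✗ → no.
load_test: end t=300 > t=707? ✗; start t=138 >= t=730? ✗ → no.
rehearsal: end t=744 > t=707? ✓; start t=731 >= t=730? ✓ → yes.
reindex: end t=259 > t=707? ✗; start t=12 >= t=730? ✗ → no.
Result: rehearsal.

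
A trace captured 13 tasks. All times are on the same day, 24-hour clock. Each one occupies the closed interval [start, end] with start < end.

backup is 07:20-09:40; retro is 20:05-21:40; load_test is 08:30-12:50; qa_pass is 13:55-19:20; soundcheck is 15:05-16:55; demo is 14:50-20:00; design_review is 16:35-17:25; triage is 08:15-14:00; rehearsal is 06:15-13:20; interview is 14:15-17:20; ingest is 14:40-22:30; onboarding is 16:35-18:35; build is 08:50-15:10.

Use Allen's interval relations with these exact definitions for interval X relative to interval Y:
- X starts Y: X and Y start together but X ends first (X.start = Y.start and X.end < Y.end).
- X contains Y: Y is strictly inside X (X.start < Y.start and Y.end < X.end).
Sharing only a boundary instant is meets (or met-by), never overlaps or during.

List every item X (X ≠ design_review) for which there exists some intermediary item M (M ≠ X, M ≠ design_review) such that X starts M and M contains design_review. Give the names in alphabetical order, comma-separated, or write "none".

Target design_review = [16:35, 17:25].
Intermediaries M with M contains design_review: demo, ingest, qa_pass.
Via demo — items with X starts demo: none.
Via ingest — items with X starts ingest: none.
Via qa_pass — items with X starts qa_pass: none.
Union: none.

none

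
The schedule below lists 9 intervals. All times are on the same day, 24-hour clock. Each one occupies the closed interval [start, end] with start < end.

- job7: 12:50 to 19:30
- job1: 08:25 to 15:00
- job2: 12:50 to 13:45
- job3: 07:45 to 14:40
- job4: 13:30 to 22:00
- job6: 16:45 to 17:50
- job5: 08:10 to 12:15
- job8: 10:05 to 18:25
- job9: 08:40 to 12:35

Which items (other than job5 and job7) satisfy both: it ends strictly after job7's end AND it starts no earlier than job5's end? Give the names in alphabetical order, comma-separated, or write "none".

job4

Conditions: its end is strictly after job7's end (X.end > 19:30) AND its start is no earlier than job5's end (X.start >= 12:15).
job1: end 15:00 > 19:30? ✗; start 08:25 >= 12:15? ✗ → no.
job2: end 13:45 > 19:30? ✗; start 12:50 >= 12:15? ✓ → no.
job3: end 14:40 > 19:30? ✗; start 07:45 >= 12:15? ✗ → no.
job4: end 22:00 > 19:30? ✓; start 13:30 >= 12:15? ✓ → yes.
job6: end 17:50 > 19:30? ✗; start 16:45 >= 12:15? ✓ → no.
job8: end 18:25 > 19:30? ✗; start 10:05 >= 12:15? ✗ → no.
job9: end 12:35 > 19:30? ✗; start 08:40 >= 12:15? ✗ → no.
Result: job4.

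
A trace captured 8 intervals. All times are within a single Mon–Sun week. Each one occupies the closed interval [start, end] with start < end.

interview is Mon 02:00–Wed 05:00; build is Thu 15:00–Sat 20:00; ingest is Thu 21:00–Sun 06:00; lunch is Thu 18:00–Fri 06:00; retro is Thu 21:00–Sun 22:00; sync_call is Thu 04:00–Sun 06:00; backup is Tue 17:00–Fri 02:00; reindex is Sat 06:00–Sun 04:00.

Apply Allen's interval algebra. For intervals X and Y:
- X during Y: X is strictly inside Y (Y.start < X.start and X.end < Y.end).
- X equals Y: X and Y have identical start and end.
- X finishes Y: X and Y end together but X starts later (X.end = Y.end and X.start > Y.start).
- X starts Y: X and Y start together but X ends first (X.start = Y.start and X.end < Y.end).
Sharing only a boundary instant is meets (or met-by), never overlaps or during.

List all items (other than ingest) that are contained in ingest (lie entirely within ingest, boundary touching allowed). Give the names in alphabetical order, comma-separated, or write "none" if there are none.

Target ingest = [Thu 21:00, Sun 06:00].
backup [Tue 17:00, Fri 02:00] → overlaps → no.
build [Thu 15:00, Sat 20:00] → overlaps → no.
interview [Mon 02:00, Wed 05:00] → before → no.
lunch [Thu 18:00, Fri 06:00] → overlaps → no.
reindex [Sat 06:00, Sun 04:00] → during → yes.
retro [Thu 21:00, Sun 22:00] → started-by → no.
sync_call [Thu 04:00, Sun 06:00] → finished-by → no.
Result: reindex.

reindex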